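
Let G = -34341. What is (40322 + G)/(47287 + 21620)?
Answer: 5981/68907 ≈ 0.086798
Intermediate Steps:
(40322 + G)/(47287 + 21620) = (40322 - 34341)/(47287 + 21620) = 5981/68907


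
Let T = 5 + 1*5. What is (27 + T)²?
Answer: 1369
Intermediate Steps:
T = 10 (T = 5 + 5 = 10)
(27 + T)² = (27 + 10)² = 37² = 1369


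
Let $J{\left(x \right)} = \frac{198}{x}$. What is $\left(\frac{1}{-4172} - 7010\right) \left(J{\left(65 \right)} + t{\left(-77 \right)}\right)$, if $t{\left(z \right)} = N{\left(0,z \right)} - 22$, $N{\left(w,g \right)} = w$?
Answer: $\frac{1286811724}{9685} \approx 1.3287 \cdot 10^{5}$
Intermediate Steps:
$t{\left(z \right)} = -22$ ($t{\left(z \right)} = 0 - 22 = -22$)
$\left(\frac{1}{-4172} - 7010\right) \left(J{\left(65 \right)} + t{\left(-77 \right)}\right) = \left(\frac{1}{-4172} - 7010\right) \left(\frac{198}{65} - 22\right) = \left(- \frac{1}{4172} - 7010\right) \left(198 \cdot \frac{1}{65} - 22\right) = - \frac{29245721 \left(\frac{198}{65} - 22\right)}{4172} = \left(- \frac{29245721}{4172}\right) \left(- \frac{1232}{65}\right) = \frac{1286811724}{9685}$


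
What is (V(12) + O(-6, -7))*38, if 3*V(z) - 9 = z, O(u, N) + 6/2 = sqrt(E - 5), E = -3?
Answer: 152 + 76*I*sqrt(2) ≈ 152.0 + 107.48*I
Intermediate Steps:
O(u, N) = -3 + 2*I*sqrt(2) (O(u, N) = -3 + sqrt(-3 - 5) = -3 + sqrt(-8) = -3 + 2*I*sqrt(2))
V(z) = 3 + z/3
(V(12) + O(-6, -7))*38 = ((3 + (1/3)*12) + (-3 + 2*I*sqrt(2)))*38 = ((3 + 4) + (-3 + 2*I*sqrt(2)))*38 = (7 + (-3 + 2*I*sqrt(2)))*38 = (4 + 2*I*sqrt(2))*38 = 152 + 76*I*sqrt(2)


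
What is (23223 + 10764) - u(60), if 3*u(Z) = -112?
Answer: 102073/3 ≈ 34024.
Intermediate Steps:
u(Z) = -112/3 (u(Z) = (1/3)*(-112) = -112/3)
(23223 + 10764) - u(60) = (23223 + 10764) - 1*(-112/3) = 33987 + 112/3 = 102073/3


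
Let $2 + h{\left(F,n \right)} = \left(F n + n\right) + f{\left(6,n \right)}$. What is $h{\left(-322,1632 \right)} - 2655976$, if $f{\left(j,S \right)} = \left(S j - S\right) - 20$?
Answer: $-3171710$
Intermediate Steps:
$f{\left(j,S \right)} = -20 - S + S j$ ($f{\left(j,S \right)} = \left(- S + S j\right) - 20 = -20 - S + S j$)
$h{\left(F,n \right)} = -22 + 6 n + F n$ ($h{\left(F,n \right)} = -2 - \left(20 - F n - n 6\right) = -2 - \left(20 - 6 n - F n\right) = -2 + \left(\left(n + F n\right) + \left(-20 + 5 n\right)\right) = -2 + \left(-20 + 6 n + F n\right) = -22 + 6 n + F n$)
$h{\left(-322,1632 \right)} - 2655976 = \left(-22 + 6 \cdot 1632 - 525504\right) - 2655976 = \left(-22 + 9792 - 525504\right) - 2655976 = -515734 - 2655976 = -3171710$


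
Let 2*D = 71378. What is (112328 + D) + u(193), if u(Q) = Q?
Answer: 148210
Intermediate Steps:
D = 35689 (D = (1/2)*71378 = 35689)
(112328 + D) + u(193) = (112328 + 35689) + 193 = 148017 + 193 = 148210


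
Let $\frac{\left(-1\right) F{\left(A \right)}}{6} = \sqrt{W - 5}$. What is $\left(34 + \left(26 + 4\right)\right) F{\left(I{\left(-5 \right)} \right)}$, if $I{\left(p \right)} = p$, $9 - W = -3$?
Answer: $- 384 \sqrt{7} \approx -1016.0$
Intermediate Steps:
$W = 12$ ($W = 9 - -3 = 9 + 3 = 12$)
$F{\left(A \right)} = - 6 \sqrt{7}$ ($F{\left(A \right)} = - 6 \sqrt{12 - 5} = - 6 \sqrt{7}$)
$\left(34 + \left(26 + 4\right)\right) F{\left(I{\left(-5 \right)} \right)} = \left(34 + \left(26 + 4\right)\right) \left(- 6 \sqrt{7}\right) = \left(34 + 30\right) \left(- 6 \sqrt{7}\right) = 64 \left(- 6 \sqrt{7}\right) = - 384 \sqrt{7}$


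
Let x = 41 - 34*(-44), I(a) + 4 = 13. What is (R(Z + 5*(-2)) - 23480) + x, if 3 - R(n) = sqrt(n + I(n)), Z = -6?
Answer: -21940 - I*sqrt(7) ≈ -21940.0 - 2.6458*I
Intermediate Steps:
I(a) = 9 (I(a) = -4 + 13 = 9)
x = 1537 (x = 41 + 1496 = 1537)
R(n) = 3 - sqrt(9 + n) (R(n) = 3 - sqrt(n + 9) = 3 - sqrt(9 + n))
(R(Z + 5*(-2)) - 23480) + x = ((3 - sqrt(9 + (-6 + 5*(-2)))) - 23480) + 1537 = ((3 - sqrt(9 + (-6 - 10))) - 23480) + 1537 = ((3 - sqrt(9 - 16)) - 23480) + 1537 = ((3 - sqrt(-7)) - 23480) + 1537 = ((3 - I*sqrt(7)) - 23480) + 1537 = (-23477 - I*sqrt(7)) + 1537 = -21940 - I*sqrt(7)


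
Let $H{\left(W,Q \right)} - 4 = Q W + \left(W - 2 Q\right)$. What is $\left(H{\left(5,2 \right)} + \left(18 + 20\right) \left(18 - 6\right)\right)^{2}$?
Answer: $221841$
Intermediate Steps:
$H{\left(W,Q \right)} = 4 + W - 2 Q + Q W$ ($H{\left(W,Q \right)} = 4 + \left(Q W + \left(W - 2 Q\right)\right) = 4 - \left(- W + 2 Q - Q W\right) = 4 + \left(W - 2 Q + Q W\right) = 4 + W - 2 Q + Q W$)
$\left(H{\left(5,2 \right)} + \left(18 + 20\right) \left(18 - 6\right)\right)^{2} = \left(\left(4 + 5 - 4 + 2 \cdot 5\right) + \left(18 + 20\right) \left(18 - 6\right)\right)^{2} = \left(\left(4 + 5 - 4 + 10\right) + 38 \cdot 12\right)^{2} = \left(15 + 456\right)^{2} = 471^{2} = 221841$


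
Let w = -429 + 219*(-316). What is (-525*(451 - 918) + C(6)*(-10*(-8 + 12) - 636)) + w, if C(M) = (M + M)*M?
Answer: 126870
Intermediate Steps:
w = -69633 (w = -429 - 69204 = -69633)
C(M) = 2*M² (C(M) = (2*M)*M = 2*M²)
(-525*(451 - 918) + C(6)*(-10*(-8 + 12) - 636)) + w = (-525*(451 - 918) + (2*6²)*(-10*(-8 + 12) - 636)) - 69633 = (-525*(-467) + (2*36)*(-10*4 - 636)) - 69633 = (245175 + 72*(-40 - 636)) - 69633 = (245175 + 72*(-676)) - 69633 = (245175 - 48672) - 69633 = 196503 - 69633 = 126870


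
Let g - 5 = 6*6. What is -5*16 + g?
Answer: -39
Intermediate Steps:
g = 41 (g = 5 + 6*6 = 5 + 36 = 41)
-5*16 + g = -5*16 + 41 = -80 + 41 = -39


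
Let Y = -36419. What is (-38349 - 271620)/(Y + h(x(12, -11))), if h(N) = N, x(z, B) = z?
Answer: 309969/36407 ≈ 8.5140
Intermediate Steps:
(-38349 - 271620)/(Y + h(x(12, -11))) = (-38349 - 271620)/(-36419 + 12) = -309969/(-36407) = -309969*(-1/36407) = 309969/36407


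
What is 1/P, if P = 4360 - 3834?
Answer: 1/526 ≈ 0.0019011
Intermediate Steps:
P = 526
1/P = 1/526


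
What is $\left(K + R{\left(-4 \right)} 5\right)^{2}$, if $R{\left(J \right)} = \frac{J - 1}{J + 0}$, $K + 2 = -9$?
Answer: $\frac{361}{16} \approx 22.563$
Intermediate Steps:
$K = -11$ ($K = -2 - 9 = -11$)
$R{\left(J \right)} = \frac{-1 + J}{J}$
$\left(K + R{\left(-4 \right)} 5\right)^{2} = \left(-11 + \frac{-1 - 4}{-4} \cdot 5\right)^{2} = \left(-11 + \left(- \frac{1}{4}\right) \left(-5\right) 5\right)^{2} = \left(-11 + \frac{5}{4} \cdot 5\right)^{2} = \left(-11 + \frac{25}{4}\right)^{2} = \left(- \frac{19}{4}\right)^{2} = \frac{361}{16}$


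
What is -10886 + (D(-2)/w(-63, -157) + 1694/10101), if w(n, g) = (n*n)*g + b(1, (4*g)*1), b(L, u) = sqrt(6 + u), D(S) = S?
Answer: -6099433119627321778/560309304496773 + 2*I*sqrt(622)/388294736311 ≈ -10886.0 + 1.2846e-10*I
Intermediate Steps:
w(n, g) = sqrt(6 + 4*g) + g*n**2 (w(n, g) = (n*n)*g + sqrt(6 + (4*g)*1) = n**2*g + sqrt(6 + 4*g) = g*n**2 + sqrt(6 + 4*g) = sqrt(6 + 4*g) + g*n**2)
-10886 + (D(-2)/w(-63, -157) + 1694/10101) = -10886 + (-2/(sqrt(6 + 4*(-157)) - 157*(-63)**2) + 1694/10101) = -10886 + (-2/(sqrt(6 - 628) - 157*3969) + 1694*(1/10101)) = -10886 + (-2/(sqrt(-622) - 623133) + 242/1443) = -10886 + (-2/(I*sqrt(622) - 623133) + 242/1443) = -10886 + (-2/(-623133 + I*sqrt(622)) + 242/1443) = -10886 + (242/1443 - 2/(-623133 + I*sqrt(622))) = -15708256/1443 - 2/(-623133 + I*sqrt(622))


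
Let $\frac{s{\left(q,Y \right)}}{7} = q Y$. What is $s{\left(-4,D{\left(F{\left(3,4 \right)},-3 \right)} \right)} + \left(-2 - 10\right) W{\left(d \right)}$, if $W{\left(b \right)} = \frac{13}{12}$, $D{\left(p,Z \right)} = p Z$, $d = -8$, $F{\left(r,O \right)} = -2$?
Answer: $-181$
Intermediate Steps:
$D{\left(p,Z \right)} = Z p$
$W{\left(b \right)} = \frac{13}{12}$ ($W{\left(b \right)} = 13 \cdot \frac{1}{12} = \frac{13}{12}$)
$s{\left(q,Y \right)} = 7 Y q$ ($s{\left(q,Y \right)} = 7 q Y = 7 Y q$)
$s{\left(-4,D{\left(F{\left(3,4 \right)},-3 \right)} \right)} + \left(-2 - 10\right) W{\left(d \right)} = 7 \left(\left(-3\right) \left(-2\right)\right) \left(-4\right) + \left(-2 - 10\right) \frac{13}{12} = 7 \cdot 6 \left(-4\right) + \left(-2 - 10\right) \frac{13}{12} = -168 - 13 = -181$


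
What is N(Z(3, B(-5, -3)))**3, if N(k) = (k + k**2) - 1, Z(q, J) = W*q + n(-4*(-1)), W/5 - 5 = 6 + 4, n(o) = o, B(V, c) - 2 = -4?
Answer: 146105046934309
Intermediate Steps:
B(V, c) = -2 (B(V, c) = 2 - 4 = -2)
W = 75 (W = 25 + 5*(6 + 4) = 25 + 5*10 = 25 + 50 = 75)
Z(q, J) = 4 + 75*q (Z(q, J) = 75*q - 4*(-1) = 75*q + 4 = 4 + 75*q)
N(k) = -1 + k + k**2
N(Z(3, B(-5, -3)))**3 = (-1 + (4 + 75*3) + (4 + 75*3)**2)**3 = (-1 + (4 + 225) + (4 + 225)**2)**3 = (-1 + 229 + 229**2)**3 = (-1 + 229 + 52441)**3 = 52669**3 = 146105046934309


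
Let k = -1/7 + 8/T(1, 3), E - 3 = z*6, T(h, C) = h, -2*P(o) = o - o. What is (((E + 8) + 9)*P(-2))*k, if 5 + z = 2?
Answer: 0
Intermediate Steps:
P(o) = 0 (P(o) = -(o - o)/2 = -½*0 = 0)
z = -3 (z = -5 + 2 = -3)
E = -15 (E = 3 - 3*6 = 3 - 18 = -15)
k = 55/7 (k = -1/7 + 8/1 = -1*⅐ + 8*1 = -⅐ + 8 = 55/7 ≈ 7.8571)
(((E + 8) + 9)*P(-2))*k = (((-15 + 8) + 9)*0)*(55/7) = ((-7 + 9)*0)*(55/7) = (2*0)*(55/7) = 0*(55/7) = 0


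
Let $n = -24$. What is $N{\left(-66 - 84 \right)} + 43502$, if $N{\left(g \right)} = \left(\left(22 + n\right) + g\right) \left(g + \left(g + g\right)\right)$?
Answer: $111902$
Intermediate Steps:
$N{\left(g \right)} = 3 g \left(-2 + g\right)$ ($N{\left(g \right)} = \left(\left(22 - 24\right) + g\right) \left(g + \left(g + g\right)\right) = \left(-2 + g\right) \left(g + 2 g\right) = \left(-2 + g\right) 3 g = 3 g \left(-2 + g\right)$)
$N{\left(-66 - 84 \right)} + 43502 = 3 \left(-66 - 84\right) \left(-2 - 150\right) + 43502 = 3 \left(-150\right) \left(-2 - 150\right) + 43502 = 3 \left(-150\right) \left(-152\right) + 43502 = 68400 + 43502 = 111902$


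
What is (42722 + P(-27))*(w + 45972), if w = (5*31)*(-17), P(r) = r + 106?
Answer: 1854866937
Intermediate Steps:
P(r) = 106 + r
w = -2635 (w = 155*(-17) = -2635)
(42722 + P(-27))*(w + 45972) = (42722 + (106 - 27))*(-2635 + 45972) = (42722 + 79)*43337 = 42801*43337 = 1854866937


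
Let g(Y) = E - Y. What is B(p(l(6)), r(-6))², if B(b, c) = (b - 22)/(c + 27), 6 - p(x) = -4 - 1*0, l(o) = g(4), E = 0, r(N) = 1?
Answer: 9/49 ≈ 0.18367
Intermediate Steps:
g(Y) = -Y (g(Y) = 0 - Y = -Y)
l(o) = -4 (l(o) = -1*4 = -4)
p(x) = 10 (p(x) = 6 - (-4 - 1*0) = 6 - (-4 + 0) = 6 - 1*(-4) = 6 + 4 = 10)
B(b, c) = (-22 + b)/(27 + c)
B(p(l(6)), r(-6))² = ((-22 + 10)/(27 + 1))² = (-12/28)² = ((1/28)*(-12))² = (-3/7)² = 9/49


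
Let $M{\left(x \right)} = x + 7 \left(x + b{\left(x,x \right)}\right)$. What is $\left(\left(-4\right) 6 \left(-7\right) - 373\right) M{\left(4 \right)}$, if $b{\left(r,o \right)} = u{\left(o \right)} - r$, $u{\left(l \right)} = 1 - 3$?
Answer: $2050$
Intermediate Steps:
$u{\left(l \right)} = -2$ ($u{\left(l \right)} = 1 - 3 = -2$)
$b{\left(r,o \right)} = -2 - r$
$M{\left(x \right)} = -14 + x$ ($M{\left(x \right)} = x + 7 \left(x - \left(2 + x\right)\right) = x + 7 \left(-2\right) = x - 14 = -14 + x$)
$\left(\left(-4\right) 6 \left(-7\right) - 373\right) M{\left(4 \right)} = \left(\left(-4\right) 6 \left(-7\right) - 373\right) \left(-14 + 4\right) = \left(\left(-24\right) \left(-7\right) - 373\right) \left(-10\right) = \left(168 - 373\right) \left(-10\right) = \left(-205\right) \left(-10\right) = 2050$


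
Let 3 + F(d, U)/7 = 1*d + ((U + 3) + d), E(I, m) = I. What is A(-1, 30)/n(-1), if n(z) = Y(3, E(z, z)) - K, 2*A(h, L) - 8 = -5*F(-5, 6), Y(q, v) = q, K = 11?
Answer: -37/4 ≈ -9.2500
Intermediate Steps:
F(d, U) = 7*U + 14*d (F(d, U) = -21 + 7*(1*d + ((U + 3) + d)) = -21 + 7*(d + ((3 + U) + d)) = -21 + 7*(d + (3 + U + d)) = -21 + 7*(3 + U + 2*d) = -21 + (21 + 7*U + 14*d) = 7*U + 14*d)
A(h, L) = 74 (A(h, L) = 4 + (-5*(7*6 + 14*(-5)))/2 = 4 + (-5*(42 - 70))/2 = 4 + (-5*(-28))/2 = 4 + (½)*140 = 4 + 70 = 74)
n(z) = -8 (n(z) = 3 - 1*11 = 3 - 11 = -8)
A(-1, 30)/n(-1) = 74/(-8) = 74*(-⅛) = -37/4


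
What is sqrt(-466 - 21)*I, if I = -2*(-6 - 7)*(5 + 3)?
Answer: 208*I*sqrt(487) ≈ 4590.2*I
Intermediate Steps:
I = 208 (I = -(-26)*8 = -2*(-104) = 208)
sqrt(-466 - 21)*I = sqrt(-466 - 21)*208 = sqrt(-487)*208 = (I*sqrt(487))*208 = 208*I*sqrt(487)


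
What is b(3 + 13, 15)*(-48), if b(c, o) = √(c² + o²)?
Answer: -48*√481 ≈ -1052.7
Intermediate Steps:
b(3 + 13, 15)*(-48) = √((3 + 13)² + 15²)*(-48) = √(16² + 225)*(-48) = √(256 + 225)*(-48) = √481*(-48) = -48*√481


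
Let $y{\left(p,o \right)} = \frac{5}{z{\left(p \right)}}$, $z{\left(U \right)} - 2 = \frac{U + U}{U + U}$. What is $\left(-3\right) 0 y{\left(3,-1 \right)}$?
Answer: $0$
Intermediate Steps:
$z{\left(U \right)} = 3$ ($z{\left(U \right)} = 2 + \frac{U + U}{U + U} = 2 + \frac{2 U}{2 U} = 2 + 2 U \frac{1}{2 U} = 2 + 1 = 3$)
$y{\left(p,o \right)} = \frac{5}{3}$
$\left(-3\right) 0 y{\left(3,-1 \right)} = \left(-3\right) 0 \cdot \frac{5}{3} = 0 \cdot \frac{5}{3} = 0$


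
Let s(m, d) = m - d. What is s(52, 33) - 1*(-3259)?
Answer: 3278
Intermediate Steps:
s(52, 33) - 1*(-3259) = (52 - 1*33) - 1*(-3259) = (52 - 33) + 3259 = 19 + 3259 = 3278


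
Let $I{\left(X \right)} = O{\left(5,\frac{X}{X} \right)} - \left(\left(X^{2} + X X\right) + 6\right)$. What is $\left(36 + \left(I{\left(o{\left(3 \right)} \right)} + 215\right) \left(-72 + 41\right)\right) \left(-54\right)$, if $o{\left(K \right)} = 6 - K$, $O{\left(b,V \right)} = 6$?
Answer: $327834$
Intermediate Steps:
$I{\left(X \right)} = - 2 X^{2}$ ($I{\left(X \right)} = 6 - \left(\left(X^{2} + X X\right) + 6\right) = 6 - \left(\left(X^{2} + X^{2}\right) + 6\right) = 6 - \left(2 X^{2} + 6\right) = 6 - \left(6 + 2 X^{2}\right) = - 2 X^{2}$)
$\left(36 + \left(I{\left(o{\left(3 \right)} \right)} + 215\right) \left(-72 + 41\right)\right) \left(-54\right) = \left(36 + \left(- 2 \left(6 - 3\right)^{2} + 215\right) \left(-72 + 41\right)\right) \left(-54\right) = \left(36 + \left(- 2 \left(6 - 3\right)^{2} + 215\right) \left(-31\right)\right) \left(-54\right) = \left(36 + \left(- 2 \cdot 3^{2} + 215\right) \left(-31\right)\right) \left(-54\right) = \left(36 + \left(\left(-2\right) 9 + 215\right) \left(-31\right)\right) \left(-54\right) = \left(36 + \left(-18 + 215\right) \left(-31\right)\right) \left(-54\right) = \left(36 + 197 \left(-31\right)\right) \left(-54\right) = \left(36 - 6107\right) \left(-54\right) = \left(-6071\right) \left(-54\right) = 327834$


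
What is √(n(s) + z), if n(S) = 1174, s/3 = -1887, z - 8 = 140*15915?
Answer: 27*√3058 ≈ 1493.1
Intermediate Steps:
z = 2228108 (z = 8 + 140*15915 = 8 + 2228100 = 2228108)
s = -5661 (s = 3*(-1887) = -5661)
√(n(s) + z) = √(1174 + 2228108) = √2229282 = 27*√3058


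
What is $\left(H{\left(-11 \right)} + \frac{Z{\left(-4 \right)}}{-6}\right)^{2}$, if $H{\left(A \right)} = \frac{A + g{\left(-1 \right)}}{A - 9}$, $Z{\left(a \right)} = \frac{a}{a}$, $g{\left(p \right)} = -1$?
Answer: $\frac{169}{900} \approx 0.18778$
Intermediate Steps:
$Z{\left(a \right)} = 1$
$H{\left(A \right)} = \frac{-1 + A}{-9 + A}$ ($H{\left(A \right)} = \frac{A - 1}{A - 9} = \frac{-1 + A}{-9 + A}$)
$\left(H{\left(-11 \right)} + \frac{Z{\left(-4 \right)}}{-6}\right)^{2} = \left(\frac{-1 - 11}{-9 - 11} + 1 \frac{1}{-6}\right)^{2} = \left(\frac{1}{-20} \left(-12\right) + 1 \left(- \frac{1}{6}\right)\right)^{2} = \left(\left(- \frac{1}{20}\right) \left(-12\right) - \frac{1}{6}\right)^{2} = \left(\frac{3}{5} - \frac{1}{6}\right)^{2} = \left(\frac{13}{30}\right)^{2} = \frac{169}{900}$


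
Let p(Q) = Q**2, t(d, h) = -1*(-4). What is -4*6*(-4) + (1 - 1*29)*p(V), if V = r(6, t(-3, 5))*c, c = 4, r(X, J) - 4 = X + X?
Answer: -114592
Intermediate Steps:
t(d, h) = 4
r(X, J) = 4 + 2*X (r(X, J) = 4 + (X + X) = 4 + 2*X)
V = 64 (V = (4 + 2*6)*4 = (4 + 12)*4 = 16*4 = 64)
-4*6*(-4) + (1 - 1*29)*p(V) = -4*6*(-4) + (1 - 1*29)*64**2 = -24*(-4) + (1 - 29)*4096 = 96 - 28*4096 = 96 - 114688 = -114592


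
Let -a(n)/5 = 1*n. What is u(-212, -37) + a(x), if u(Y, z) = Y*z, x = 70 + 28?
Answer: 7354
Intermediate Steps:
x = 98
a(n) = -5*n
u(-212, -37) + a(x) = -212*(-37) - 5*98 = 7844 - 490 = 7354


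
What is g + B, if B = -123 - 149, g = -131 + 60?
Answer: -343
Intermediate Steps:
g = -71
B = -272
g + B = -71 - 272 = -343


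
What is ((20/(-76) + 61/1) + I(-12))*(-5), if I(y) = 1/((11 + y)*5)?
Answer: -5751/19 ≈ -302.68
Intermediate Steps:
I(y) = 1/(5*(11 + y)) (I(y) = (⅕)/(11 + y) = 1/(5*(11 + y)))
((20/(-76) + 61/1) + I(-12))*(-5) = ((20/(-76) + 61/1) + 1/(5*(11 - 12)))*(-5) = ((20*(-1/76) + 61*1) + (⅕)/(-1))*(-5) = ((-5/19 + 61) + (⅕)*(-1))*(-5) = (1154/19 - ⅕)*(-5) = (5751/95)*(-5) = -5751/19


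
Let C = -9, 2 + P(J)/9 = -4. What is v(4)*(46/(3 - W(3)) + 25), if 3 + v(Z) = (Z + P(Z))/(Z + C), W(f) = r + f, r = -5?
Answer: 1197/5 ≈ 239.40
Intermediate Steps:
P(J) = -54 (P(J) = -18 + 9*(-4) = -18 - 36 = -54)
W(f) = -5 + f
v(Z) = -3 + (-54 + Z)/(-9 + Z) (v(Z) = -3 + (Z - 54)/(Z - 9) = -3 + (-54 + Z)/(-9 + Z))
v(4)*(46/(3 - W(3)) + 25) = ((-27 - 2*4)/(-9 + 4))*(46/(3 - (-5 + 3)) + 25) = ((-27 - 8)/(-5))*(46/(3 - 1*(-2)) + 25) = (-⅕*(-35))*(46/(3 + 2) + 25) = 7*(46/5 + 25) = 7*(171/5) = 1197/5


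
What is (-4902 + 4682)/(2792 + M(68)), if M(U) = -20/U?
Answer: -3740/47459 ≈ -0.078805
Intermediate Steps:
(-4902 + 4682)/(2792 + M(68)) = (-4902 + 4682)/(2792 - 20/68) = -220/(2792 - 20*1/68) = -220/(2792 - 5/17) = -220/47459/17 = -220*17/47459 = -3740/47459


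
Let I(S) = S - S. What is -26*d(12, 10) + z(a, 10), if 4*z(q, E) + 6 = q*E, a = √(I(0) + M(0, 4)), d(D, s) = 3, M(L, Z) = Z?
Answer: -149/2 ≈ -74.500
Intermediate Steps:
I(S) = 0
a = 2 (a = √(0 + 4) = √4 = 2)
z(q, E) = -3/2 + E*q/4 (z(q, E) = -3/2 + (q*E)/4 = -3/2 + (E*q)/4 = -3/2 + E*q/4)
-26*d(12, 10) + z(a, 10) = -26*3 + (-3/2 + (¼)*10*2) = -78 + (-3/2 + 5) = -78 + 7/2 = -149/2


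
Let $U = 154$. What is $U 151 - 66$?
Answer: $23188$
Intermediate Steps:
$U 151 - 66 = 154 \cdot 151 - 66 = 23254 - 66 = 23188$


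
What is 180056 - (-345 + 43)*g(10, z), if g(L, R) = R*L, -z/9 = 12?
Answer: -146104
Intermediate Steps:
z = -108 (z = -9*12 = -108)
g(L, R) = L*R
180056 - (-345 + 43)*g(10, z) = 180056 - (-345 + 43)*10*(-108) = 180056 - (-302)*(-1080) = 180056 - 1*326160 = 180056 - 326160 = -146104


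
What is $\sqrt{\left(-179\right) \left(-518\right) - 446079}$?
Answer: $i \sqrt{353357} \approx 594.44 i$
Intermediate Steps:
$\sqrt{\left(-179\right) \left(-518\right) - 446079} = \sqrt{92722 - 446079} = \sqrt{-353357} = i \sqrt{353357}$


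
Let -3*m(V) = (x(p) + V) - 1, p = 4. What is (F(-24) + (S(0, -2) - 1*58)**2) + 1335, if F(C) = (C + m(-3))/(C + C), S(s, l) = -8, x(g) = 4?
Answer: 11383/2 ≈ 5691.5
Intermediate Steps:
m(V) = -1 - V/3 (m(V) = -((4 + V) - 1)/3 = -(3 + V)/3 = -1 - V/3)
F(C) = 1/2 (F(C) = (C + (-1 - 1/3*(-3)))/(C + C) = (C + (-1 + 1))/((2*C)) = (C + 0)*(1/(2*C)) = C*(1/(2*C)) = 1/2)
(F(-24) + (S(0, -2) - 1*58)**2) + 1335 = (1/2 + (-8 - 1*58)**2) + 1335 = (1/2 + (-8 - 58)**2) + 1335 = (1/2 + (-66)**2) + 1335 = (1/2 + 4356) + 1335 = 8713/2 + 1335 = 11383/2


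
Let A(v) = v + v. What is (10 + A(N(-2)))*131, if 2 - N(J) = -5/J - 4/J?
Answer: 655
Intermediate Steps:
N(J) = 2 + 9/J (N(J) = 2 - (-5/J - 4/J) = 2 - (-9)/J = 2 + 9/J)
A(v) = 2*v
(10 + A(N(-2)))*131 = (10 + 2*(2 + 9/(-2)))*131 = (10 + 2*(2 + 9*(-½)))*131 = (10 + 2*(2 - 9/2))*131 = (10 + 2*(-5/2))*131 = (10 - 5)*131 = 5*131 = 655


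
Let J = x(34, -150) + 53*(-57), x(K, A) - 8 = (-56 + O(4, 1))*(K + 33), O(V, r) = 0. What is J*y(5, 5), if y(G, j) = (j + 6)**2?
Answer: -818565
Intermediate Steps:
x(K, A) = -1840 - 56*K (x(K, A) = 8 + (-56 + 0)*(K + 33) = 8 - 56*(33 + K) = 8 + (-1848 - 56*K) = -1840 - 56*K)
y(G, j) = (6 + j)**2
J = -6765 (J = (-1840 - 56*34) + 53*(-57) = (-1840 - 1904) - 3021 = -3744 - 3021 = -6765)
J*y(5, 5) = -6765*(6 + 5)**2 = -6765*11**2 = -6765*121 = -818565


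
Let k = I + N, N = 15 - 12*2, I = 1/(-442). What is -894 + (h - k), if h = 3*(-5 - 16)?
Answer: -419015/442 ≈ -948.00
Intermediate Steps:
I = -1/442 ≈ -0.0022624
h = -63 (h = 3*(-21) = -63)
N = -9 (N = 15 - 24 = -9)
k = -3979/442 (k = -1/442 - 9 = -3979/442 ≈ -9.0023)
-894 + (h - k) = -894 + (-63 - 1*(-3979/442)) = -894 + (-63 + 3979/442) = -894 - 23867/442 = -419015/442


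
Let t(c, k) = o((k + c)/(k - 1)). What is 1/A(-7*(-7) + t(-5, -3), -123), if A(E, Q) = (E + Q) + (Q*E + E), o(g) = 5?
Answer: -1/6657 ≈ -0.00015022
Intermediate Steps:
t(c, k) = 5
A(E, Q) = Q + 2*E + E*Q (A(E, Q) = (E + Q) + (E*Q + E) = (E + Q) + (E + E*Q) = Q + 2*E + E*Q)
1/A(-7*(-7) + t(-5, -3), -123) = 1/(-123 + 2*(-7*(-7) + 5) + (-7*(-7) + 5)*(-123)) = 1/(-123 + 2*(49 + 5) + (49 + 5)*(-123)) = 1/(-123 + 2*54 + 54*(-123)) = 1/(-123 + 108 - 6642) = 1/(-6657) = -1/6657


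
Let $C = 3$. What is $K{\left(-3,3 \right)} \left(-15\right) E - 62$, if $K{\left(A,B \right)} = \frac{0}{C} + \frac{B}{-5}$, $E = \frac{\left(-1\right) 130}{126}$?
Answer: $- \frac{499}{7} \approx -71.286$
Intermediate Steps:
$E = - \frac{65}{63}$ ($E = \left(-130\right) \frac{1}{126} = - \frac{65}{63} \approx -1.0317$)
$K{\left(A,B \right)} = - \frac{B}{5}$ ($K{\left(A,B \right)} = \frac{0}{3} + \frac{B}{-5} = 0 \cdot \frac{1}{3} + B \left(- \frac{1}{5}\right) = 0 - \frac{B}{5} = - \frac{B}{5}$)
$K{\left(-3,3 \right)} \left(-15\right) E - 62 = \left(- \frac{1}{5}\right) 3 \left(-15\right) \left(- \frac{65}{63}\right) - 62 = \left(- \frac{3}{5}\right) \left(-15\right) \left(- \frac{65}{63}\right) - 62 = 9 \left(- \frac{65}{63}\right) - 62 = - \frac{65}{7} - 62 = - \frac{499}{7}$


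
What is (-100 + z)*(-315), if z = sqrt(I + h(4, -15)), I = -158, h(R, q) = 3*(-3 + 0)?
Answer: 31500 - 315*I*sqrt(167) ≈ 31500.0 - 4070.7*I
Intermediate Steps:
h(R, q) = -9 (h(R, q) = 3*(-3) = -9)
z = I*sqrt(167) (z = sqrt(-158 - 9) = sqrt(-167) = I*sqrt(167) ≈ 12.923*I)
(-100 + z)*(-315) = (-100 + I*sqrt(167))*(-315) = 31500 - 315*I*sqrt(167)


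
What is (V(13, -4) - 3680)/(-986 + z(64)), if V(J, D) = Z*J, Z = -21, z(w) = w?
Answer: 3953/922 ≈ 4.2874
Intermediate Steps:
V(J, D) = -21*J
(V(13, -4) - 3680)/(-986 + z(64)) = (-21*13 - 3680)/(-986 + 64) = (-273 - 3680)/(-922) = -3953*(-1/922) = 3953/922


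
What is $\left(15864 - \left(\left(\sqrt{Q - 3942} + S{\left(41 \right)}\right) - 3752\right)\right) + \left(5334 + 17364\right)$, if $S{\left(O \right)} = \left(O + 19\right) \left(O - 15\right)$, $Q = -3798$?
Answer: $40754 - 6 i \sqrt{215} \approx 40754.0 - 87.977 i$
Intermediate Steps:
$S{\left(O \right)} = \left(-15 + O\right) \left(19 + O\right)$ ($S{\left(O \right)} = \left(19 + O\right) \left(-15 + O\right) = \left(-15 + O\right) \left(19 + O\right)$)
$\left(15864 - \left(\left(\sqrt{Q - 3942} + S{\left(41 \right)}\right) - 3752\right)\right) + \left(5334 + 17364\right) = \left(15864 - \left(\left(\sqrt{-3798 - 3942} + \left(-285 + 41^{2} + 4 \cdot 41\right)\right) - 3752\right)\right) + \left(5334 + 17364\right) = \left(15864 - \left(\left(\sqrt{-7740} + \left(-285 + 1681 + 164\right)\right) - 3752\right)\right) + 22698 = \left(15864 - \left(\left(6 i \sqrt{215} + 1560\right) - 3752\right)\right) + 22698 = \left(15864 - \left(\left(1560 + 6 i \sqrt{215}\right) - 3752\right)\right) + 22698 = \left(15864 - \left(-2192 + 6 i \sqrt{215}\right)\right) + 22698 = \left(15864 + \left(2192 - 6 i \sqrt{215}\right)\right) + 22698 = \left(18056 - 6 i \sqrt{215}\right) + 22698 = 40754 - 6 i \sqrt{215}$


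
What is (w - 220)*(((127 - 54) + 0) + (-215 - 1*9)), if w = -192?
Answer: 62212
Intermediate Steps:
(w - 220)*(((127 - 54) + 0) + (-215 - 1*9)) = (-192 - 220)*(((127 - 54) + 0) + (-215 - 1*9)) = -412*((73 + 0) + (-215 - 9)) = -412*(73 - 224) = -412*(-151) = 62212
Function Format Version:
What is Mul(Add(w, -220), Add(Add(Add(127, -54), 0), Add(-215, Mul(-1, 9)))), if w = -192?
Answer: 62212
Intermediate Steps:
Mul(Add(w, -220), Add(Add(Add(127, -54), 0), Add(-215, Mul(-1, 9)))) = Mul(Add(-192, -220), Add(Add(Add(127, -54), 0), Add(-215, Mul(-1, 9)))) = Mul(-412, Add(Add(73, 0), Add(-215, -9))) = Mul(-412, Add(73, -224)) = Mul(-412, -151) = 62212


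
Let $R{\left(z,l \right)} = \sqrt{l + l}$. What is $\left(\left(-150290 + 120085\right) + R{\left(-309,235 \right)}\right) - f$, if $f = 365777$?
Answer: $-395982 + \sqrt{470} \approx -3.9596 \cdot 10^{5}$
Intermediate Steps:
$R{\left(z,l \right)} = \sqrt{2} \sqrt{l}$ ($R{\left(z,l \right)} = \sqrt{2 l} = \sqrt{2} \sqrt{l}$)
$\left(\left(-150290 + 120085\right) + R{\left(-309,235 \right)}\right) - f = \left(\left(-150290 + 120085\right) + \sqrt{2} \sqrt{235}\right) - 365777 = \left(-30205 + \sqrt{470}\right) - 365777 = -395982 + \sqrt{470}$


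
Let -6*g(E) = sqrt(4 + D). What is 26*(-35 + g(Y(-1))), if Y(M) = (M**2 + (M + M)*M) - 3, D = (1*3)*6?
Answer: -910 - 13*sqrt(22)/3 ≈ -930.33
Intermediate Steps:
D = 18 (D = 3*6 = 18)
Y(M) = -3 + 3*M**2 (Y(M) = (M**2 + (2*M)*M) - 3 = (M**2 + 2*M**2) - 3 = 3*M**2 - 3 = -3 + 3*M**2)
g(E) = -sqrt(22)/6 (g(E) = -sqrt(4 + 18)/6 = -sqrt(22)/6)
26*(-35 + g(Y(-1))) = 26*(-35 - sqrt(22)/6) = -910 - 13*sqrt(22)/3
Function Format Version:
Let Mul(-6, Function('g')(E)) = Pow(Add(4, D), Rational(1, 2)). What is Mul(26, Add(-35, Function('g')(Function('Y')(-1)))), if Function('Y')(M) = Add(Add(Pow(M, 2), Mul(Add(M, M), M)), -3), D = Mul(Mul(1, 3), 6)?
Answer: Add(-910, Mul(Rational(-13, 3), Pow(22, Rational(1, 2)))) ≈ -930.33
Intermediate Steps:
D = 18 (D = Mul(3, 6) = 18)
Function('Y')(M) = Add(-3, Mul(3, Pow(M, 2))) (Function('Y')(M) = Add(Add(Pow(M, 2), Mul(Mul(2, M), M)), -3) = Add(Add(Pow(M, 2), Mul(2, Pow(M, 2))), -3) = Add(Mul(3, Pow(M, 2)), -3) = Add(-3, Mul(3, Pow(M, 2))))
Function('g')(E) = Mul(Rational(-1, 6), Pow(22, Rational(1, 2))) (Function('g')(E) = Mul(Rational(-1, 6), Pow(Add(4, 18), Rational(1, 2))) = Mul(Rational(-1, 6), Pow(22, Rational(1, 2))))
Mul(26, Add(-35, Function('g')(Function('Y')(-1)))) = Mul(26, Add(-35, Mul(Rational(-1, 6), Pow(22, Rational(1, 2))))) = Add(-910, Mul(Rational(-13, 3), Pow(22, Rational(1, 2))))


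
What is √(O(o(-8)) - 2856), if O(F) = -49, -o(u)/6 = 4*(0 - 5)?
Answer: I*√2905 ≈ 53.898*I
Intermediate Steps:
o(u) = 120 (o(u) = -24*(0 - 5) = -24*(-5) = -6*(-20) = 120)
√(O(o(-8)) - 2856) = √(-49 - 2856) = √(-2905) = I*√2905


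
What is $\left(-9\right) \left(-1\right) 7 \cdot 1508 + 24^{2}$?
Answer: $95580$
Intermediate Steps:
$\left(-9\right) \left(-1\right) 7 \cdot 1508 + 24^{2} = 9 \cdot 7 \cdot 1508 + 576 = 63 \cdot 1508 + 576 = 95004 + 576 = 95580$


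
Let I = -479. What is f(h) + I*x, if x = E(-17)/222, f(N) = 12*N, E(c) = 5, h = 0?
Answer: -2395/222 ≈ -10.788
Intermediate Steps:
x = 5/222 ≈ 0.022523
f(h) + I*x = 12*0 - 479*5/222 = 0 - 2395/222 = -2395/222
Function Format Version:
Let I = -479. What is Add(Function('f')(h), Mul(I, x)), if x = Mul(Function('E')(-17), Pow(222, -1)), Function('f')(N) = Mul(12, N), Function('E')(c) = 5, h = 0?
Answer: Rational(-2395, 222) ≈ -10.788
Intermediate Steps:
x = Rational(5, 222) (x = Mul(5, Pow(222, -1)) = Mul(5, Rational(1, 222)) = Rational(5, 222) ≈ 0.022523)
Add(Function('f')(h), Mul(I, x)) = Add(Mul(12, 0), Mul(-479, Rational(5, 222))) = Add(0, Rational(-2395, 222)) = Rational(-2395, 222)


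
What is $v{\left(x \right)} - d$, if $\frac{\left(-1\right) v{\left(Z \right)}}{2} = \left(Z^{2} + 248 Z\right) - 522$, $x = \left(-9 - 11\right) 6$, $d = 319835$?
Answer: $-288071$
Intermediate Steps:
$x = -120$ ($x = \left(-20\right) 6 = -120$)
$v{\left(Z \right)} = 1044 - 496 Z - 2 Z^{2}$ ($v{\left(Z \right)} = - 2 \left(\left(Z^{2} + 248 Z\right) - 522\right) = - 2 \left(-522 + Z^{2} + 248 Z\right) = 1044 - 496 Z - 2 Z^{2}$)
$v{\left(x \right)} - d = \left(1044 - -59520 - 2 \left(-120\right)^{2}\right) - 319835 = \left(1044 + 59520 - 28800\right) - 319835 = 31764 - 319835 = -288071$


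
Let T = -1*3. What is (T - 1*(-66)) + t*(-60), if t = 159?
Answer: -9477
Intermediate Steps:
T = -3
(T - 1*(-66)) + t*(-60) = (-3 - 1*(-66)) + 159*(-60) = (-3 + 66) - 9540 = 63 - 9540 = -9477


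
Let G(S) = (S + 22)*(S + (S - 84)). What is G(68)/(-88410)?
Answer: -156/2947 ≈ -0.052935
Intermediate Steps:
G(S) = (-84 + 2*S)*(22 + S) (G(S) = (22 + S)*(S + (-84 + S)) = (22 + S)*(-84 + 2*S) = (-84 + 2*S)*(22 + S))
G(68)/(-88410) = (-1848 - 40*68 + 2*68²)/(-88410) = (-1848 - 2720 + 2*4624)*(-1/88410) = (-1848 - 2720 + 9248)*(-1/88410) = 4680*(-1/88410) = -156/2947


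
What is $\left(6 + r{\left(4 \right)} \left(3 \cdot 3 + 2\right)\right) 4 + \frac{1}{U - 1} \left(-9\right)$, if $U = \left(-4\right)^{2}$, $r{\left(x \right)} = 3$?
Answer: $\frac{777}{5} \approx 155.4$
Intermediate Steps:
$U = 16$
$\left(6 + r{\left(4 \right)} \left(3 \cdot 3 + 2\right)\right) 4 + \frac{1}{U - 1} \left(-9\right) = \left(6 + 3 \left(3 \cdot 3 + 2\right)\right) 4 + \frac{1}{16 - 1} \left(-9\right) = \left(6 + 3 \left(9 + 2\right)\right) 4 + \frac{1}{15} \left(-9\right) = \left(6 + 3 \cdot 11\right) 4 + \frac{1}{15} \left(-9\right) = \left(6 + 33\right) 4 - \frac{3}{5} = 39 \cdot 4 - \frac{3}{5} = 156 - \frac{3}{5} = \frac{777}{5}$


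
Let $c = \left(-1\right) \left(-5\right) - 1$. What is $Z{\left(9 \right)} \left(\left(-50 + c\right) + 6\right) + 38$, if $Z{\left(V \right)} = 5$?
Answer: $-162$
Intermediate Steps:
$c = 4$ ($c = 5 - 1 = 4$)
$Z{\left(9 \right)} \left(\left(-50 + c\right) + 6\right) + 38 = 5 \left(\left(-50 + 4\right) + 6\right) + 38 = 5 \left(-46 + 6\right) + 38 = 5 \left(-40\right) + 38 = -200 + 38 = -162$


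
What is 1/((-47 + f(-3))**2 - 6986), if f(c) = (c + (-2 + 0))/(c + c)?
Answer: -36/174767 ≈ -0.00020599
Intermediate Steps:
f(c) = (-2 + c)/(2*c) (f(c) = (c - 2)/((2*c)) = (-2 + c)*(1/(2*c)) = (-2 + c)/(2*c))
1/((-47 + f(-3))**2 - 6986) = 1/((-47 + (1/2)*(-2 - 3)/(-3))**2 - 6986) = 1/((-47 + (1/2)*(-1/3)*(-5))**2 - 6986) = 1/((-47 + 5/6)**2 - 6986) = 1/((-277/6)**2 - 6986) = 1/(76729/36 - 6986) = 1/(-174767/36) = -36/174767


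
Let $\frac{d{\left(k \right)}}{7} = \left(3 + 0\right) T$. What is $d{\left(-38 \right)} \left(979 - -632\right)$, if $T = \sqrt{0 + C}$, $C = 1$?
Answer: $33831$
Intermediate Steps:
$T = 1$ ($T = \sqrt{0 + 1} = \sqrt{1} = 1$)
$d{\left(k \right)} = 21$ ($d{\left(k \right)} = 7 \left(3 + 0\right) 1 = 7 \cdot 3 \cdot 1 = 7 \cdot 3 = 21$)
$d{\left(-38 \right)} \left(979 - -632\right) = 21 \left(979 - -632\right) = 21 \left(979 + \left(-103 + 735\right)\right) = 21 \left(979 + 632\right) = 21 \cdot 1611 = 33831$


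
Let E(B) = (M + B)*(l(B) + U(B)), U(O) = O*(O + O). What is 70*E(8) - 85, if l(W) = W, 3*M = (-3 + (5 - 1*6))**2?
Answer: 380545/3 ≈ 1.2685e+5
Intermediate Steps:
M = 16/3 (M = (-3 + (5 - 1*6))**2/3 = (-3 + (5 - 6))**2/3 = (-3 - 1)**2/3 = (1/3)*(-4)**2 = (1/3)*16 = 16/3 ≈ 5.3333)
U(O) = 2*O**2 (U(O) = O*(2*O) = 2*O**2)
E(B) = (16/3 + B)*(B + 2*B**2)
70*E(8) - 85 = 70*((1/3)*8*(16 + 6*8**2 + 35*8)) - 85 = 70*((1/3)*8*(16 + 6*64 + 280)) - 85 = 70*((1/3)*8*(16 + 384 + 280)) - 85 = 70*((1/3)*8*680) - 85 = 70*(5440/3) - 85 = 380800/3 - 85 = 380545/3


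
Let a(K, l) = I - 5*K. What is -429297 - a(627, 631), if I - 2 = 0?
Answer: -426164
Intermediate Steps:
I = 2 (I = 2 + 0 = 2)
a(K, l) = 2 - 5*K
-429297 - a(627, 631) = -429297 - (2 - 5*627) = -429297 - (2 - 3135) = -429297 - 1*(-3133) = -429297 + 3133 = -426164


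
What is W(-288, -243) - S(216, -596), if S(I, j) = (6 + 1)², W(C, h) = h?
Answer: -292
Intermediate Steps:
S(I, j) = 49 (S(I, j) = 7² = 49)
W(-288, -243) - S(216, -596) = -243 - 1*49 = -243 - 49 = -292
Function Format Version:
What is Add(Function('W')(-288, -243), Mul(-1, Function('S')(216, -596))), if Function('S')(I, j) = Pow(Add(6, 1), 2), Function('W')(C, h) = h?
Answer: -292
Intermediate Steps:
Function('S')(I, j) = 49 (Function('S')(I, j) = Pow(7, 2) = 49)
Add(Function('W')(-288, -243), Mul(-1, Function('S')(216, -596))) = Add(-243, Mul(-1, 49)) = Add(-243, -49) = -292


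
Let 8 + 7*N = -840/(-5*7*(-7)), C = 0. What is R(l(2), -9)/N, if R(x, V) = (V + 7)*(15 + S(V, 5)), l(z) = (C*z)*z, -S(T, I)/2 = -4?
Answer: 1127/40 ≈ 28.175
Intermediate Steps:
S(T, I) = 8 (S(T, I) = -2*(-4) = 8)
l(z) = 0 (l(z) = (0*z)*z = 0*z = 0)
R(x, V) = 161 + 23*V (R(x, V) = (V + 7)*(15 + 8) = (7 + V)*23 = 161 + 23*V)
N = -80/49 (N = -8/7 + (-840/(-5*7*(-7)))/7 = -8/7 + (-840/((-35*(-7))))/7 = -8/7 + (-840/245)/7 = -8/7 + (-840*1/245)/7 = -8/7 + (1/7)*(-24/7) = -8/7 - 24/49 = -80/49 ≈ -1.6327)
R(l(2), -9)/N = (161 + 23*(-9))/(-80/49) = (161 - 207)*(-49/80) = -46*(-49/80) = 1127/40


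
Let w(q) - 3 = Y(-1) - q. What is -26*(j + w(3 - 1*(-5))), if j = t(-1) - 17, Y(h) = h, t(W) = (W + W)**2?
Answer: 494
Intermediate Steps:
t(W) = 4*W**2 (t(W) = (2*W)**2 = 4*W**2)
j = -13 (j = 4*(-1)**2 - 17 = 4*1 - 17 = 4 - 17 = -13)
w(q) = 2 - q (w(q) = 3 + (-1 - q) = 2 - q)
-26*(j + w(3 - 1*(-5))) = -26*(-13 + (2 - (3 - 1*(-5)))) = -26*(-13 + (2 - (3 + 5))) = -26*(-13 + (2 - 1*8)) = -26*(-13 + (2 - 8)) = -26*(-13 - 6) = -26*(-19) = 494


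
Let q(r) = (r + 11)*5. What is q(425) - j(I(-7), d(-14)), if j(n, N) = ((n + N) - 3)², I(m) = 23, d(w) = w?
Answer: 2144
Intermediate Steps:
q(r) = 55 + 5*r (q(r) = (11 + r)*5 = 55 + 5*r)
j(n, N) = (-3 + N + n)² (j(n, N) = ((N + n) - 3)² = (-3 + N + n)²)
q(425) - j(I(-7), d(-14)) = (55 + 5*425) - (-3 - 14 + 23)² = (55 + 2125) - 1*6² = 2180 - 1*36 = 2180 - 36 = 2144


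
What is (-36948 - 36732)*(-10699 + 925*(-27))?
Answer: 2628460320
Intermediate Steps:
(-36948 - 36732)*(-10699 + 925*(-27)) = -73680*(-10699 - 24975) = -73680*(-35674) = 2628460320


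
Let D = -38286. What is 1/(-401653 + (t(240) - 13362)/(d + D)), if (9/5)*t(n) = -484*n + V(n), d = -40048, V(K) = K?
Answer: -39167/15731504170 ≈ -2.4897e-6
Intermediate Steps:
t(n) = -805*n/3 (t(n) = 5*(-484*n + n)/9 = 5*(-483*n)/9 = -805*n/3)
1/(-401653 + (t(240) - 13362)/(d + D)) = 1/(-401653 + (-805/3*240 - 13362)/(-40048 - 38286)) = 1/(-401653 + (-64400 - 13362)/(-78334)) = 1/(-401653 - 77762*(-1/78334)) = 1/(-401653 + 38881/39167) = 1/(-15731504170/39167) = -39167/15731504170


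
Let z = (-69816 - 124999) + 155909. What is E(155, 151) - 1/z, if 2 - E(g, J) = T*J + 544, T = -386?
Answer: 2246588065/38906 ≈ 57744.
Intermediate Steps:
E(g, J) = -542 + 386*J (E(g, J) = 2 - (-386*J + 544) = 2 - (544 - 386*J) = 2 + (-544 + 386*J) = -542 + 386*J)
z = -38906 (z = -194815 + 155909 = -38906)
E(155, 151) - 1/z = (-542 + 386*151) - 1/(-38906) = (-542 + 58286) - 1*(-1/38906) = 57744 + 1/38906 = 2246588065/38906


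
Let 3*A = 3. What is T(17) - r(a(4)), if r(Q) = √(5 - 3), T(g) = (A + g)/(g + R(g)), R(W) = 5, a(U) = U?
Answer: 9/11 - √2 ≈ -0.59603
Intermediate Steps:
A = 1 (A = (⅓)*3 = 1)
T(g) = (1 + g)/(5 + g) (T(g) = (1 + g)/(g + 5) = (1 + g)/(5 + g))
r(Q) = √2
T(17) - r(a(4)) = (1 + 17)/(5 + 17) - √2 = 18/22 - √2 = (1/22)*18 - √2 = 9/11 - √2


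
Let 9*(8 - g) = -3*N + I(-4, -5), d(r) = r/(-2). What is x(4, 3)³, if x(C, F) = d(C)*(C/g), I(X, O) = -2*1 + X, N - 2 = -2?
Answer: -1728/2197 ≈ -0.78653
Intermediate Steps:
N = 0 (N = 2 - 2 = 0)
I(X, O) = -2 + X
d(r) = -r/2 (d(r) = r*(-½) = -r/2)
g = 26/3 (g = 8 - (-3*0 + (-2 - 4))/9 = 8 - (0 - 6)/9 = 8 - ⅑*(-6) = 8 + ⅔ = 26/3 ≈ 8.6667)
x(C, F) = -3*C²/52 (x(C, F) = (-C/2)*(C/(26/3)) = (-C/2)*(C*(3/26)) = (-C/2)*(3*C/26) = -3*C²/52)
x(4, 3)³ = (-3/52*4²)³ = (-3/52*16)³ = (-12/13)³ = -1728/2197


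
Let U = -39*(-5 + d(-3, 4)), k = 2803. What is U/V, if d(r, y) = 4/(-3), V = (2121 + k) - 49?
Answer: 19/375 ≈ 0.050667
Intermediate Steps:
V = 4875 (V = (2121 + 2803) - 49 = 4924 - 49 = 4875)
d(r, y) = -4/3 (d(r, y) = 4*(-1/3) = -4/3)
U = 247 (U = -39*(-5 - 4/3) = -39*(-19/3) = 247)
U/V = 247/4875 = 247*(1/4875) = 19/375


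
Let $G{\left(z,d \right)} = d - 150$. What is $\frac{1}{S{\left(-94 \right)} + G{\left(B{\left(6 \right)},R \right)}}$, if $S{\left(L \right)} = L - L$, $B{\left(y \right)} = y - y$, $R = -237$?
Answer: $- \frac{1}{387} \approx -0.002584$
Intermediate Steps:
$B{\left(y \right)} = 0$
$S{\left(L \right)} = 0$
$G{\left(z,d \right)} = -150 + d$ ($G{\left(z,d \right)} = d - 150 = -150 + d$)
$\frac{1}{S{\left(-94 \right)} + G{\left(B{\left(6 \right)},R \right)}} = \frac{1}{0 - 387} = \frac{1}{-387} = - \frac{1}{387}$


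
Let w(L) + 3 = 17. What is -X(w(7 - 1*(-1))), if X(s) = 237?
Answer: -237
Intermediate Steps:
w(L) = 14 (w(L) = -3 + 17 = 14)
-X(w(7 - 1*(-1))) = -1*237 = -237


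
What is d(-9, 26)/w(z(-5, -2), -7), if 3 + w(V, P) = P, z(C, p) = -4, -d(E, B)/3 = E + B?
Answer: 51/10 ≈ 5.1000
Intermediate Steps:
d(E, B) = -3*B - 3*E (d(E, B) = -3*(E + B) = -3*(B + E) = -3*B - 3*E)
w(V, P) = -3 + P
d(-9, 26)/w(z(-5, -2), -7) = (-3*26 - 3*(-9))/(-3 - 7) = (-78 + 27)/(-10) = -51*(-1/10) = 51/10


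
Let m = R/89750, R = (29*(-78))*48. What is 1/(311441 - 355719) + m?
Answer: -2403808939/1986975250 ≈ -1.2098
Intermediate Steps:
R = -108576 (R = -2262*48 = -108576)
m = -54288/44875 (m = -108576/89750 = -108576*1/89750 = -54288/44875 ≈ -1.2098)
1/(311441 - 355719) + m = 1/(311441 - 355719) - 54288/44875 = 1/(-44278) - 54288/44875 = -1/44278 - 54288/44875 = -2403808939/1986975250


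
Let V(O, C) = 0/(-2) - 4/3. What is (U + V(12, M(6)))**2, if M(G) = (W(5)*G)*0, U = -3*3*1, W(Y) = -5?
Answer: 961/9 ≈ 106.78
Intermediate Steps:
U = -9 (U = -9*1 = -9)
M(G) = 0 (M(G) = -5*G*0 = 0)
V(O, C) = -4/3 (V(O, C) = 0*(-1/2) - 4*1/3 = 0 - 4/3 = -4/3)
(U + V(12, M(6)))**2 = (-9 - 4/3)**2 = (-31/3)**2 = 961/9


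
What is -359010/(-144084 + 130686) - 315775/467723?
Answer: 27281080130/1044425459 ≈ 26.121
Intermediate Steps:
-359010/(-144084 + 130686) - 315775/467723 = -359010/(-13398) - 315775*1/467723 = -359010*(-1/13398) - 315775/467723 = 59835/2233 - 315775/467723 = 27281080130/1044425459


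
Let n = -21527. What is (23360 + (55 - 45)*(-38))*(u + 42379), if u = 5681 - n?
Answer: 1599109260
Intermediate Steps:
u = 27208 (u = 5681 - 1*(-21527) = 5681 + 21527 = 27208)
(23360 + (55 - 45)*(-38))*(u + 42379) = (23360 + (55 - 45)*(-38))*(27208 + 42379) = (23360 + 10*(-38))*69587 = (23360 - 380)*69587 = 22980*69587 = 1599109260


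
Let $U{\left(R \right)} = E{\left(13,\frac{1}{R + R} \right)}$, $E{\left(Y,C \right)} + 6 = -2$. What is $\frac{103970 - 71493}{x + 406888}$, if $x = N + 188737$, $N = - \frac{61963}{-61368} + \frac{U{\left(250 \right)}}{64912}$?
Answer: $\frac{8085797910552}{148292993308207} \approx 0.054526$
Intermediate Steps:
$E{\left(Y,C \right)} = -8$ ($E{\left(Y,C \right)} = -6 - 2 = -8$)
$U{\left(R \right)} = -8$
$N = \frac{251353207}{248969976}$ ($N = - \frac{61963}{-61368} - \frac{8}{64912} = \left(-61963\right) \left(- \frac{1}{61368}\right) - \frac{1}{8114} = \frac{61963}{61368} - \frac{1}{8114} = \frac{251353207}{248969976} \approx 1.0096$)
$x = \frac{46990097713519}{248969976}$ ($x = \frac{251353207}{248969976} + 188737 = \frac{46990097713519}{248969976} \approx 1.8874 \cdot 10^{5}$)
$\frac{103970 - 71493}{x + 406888} = \frac{103970 - 71493}{\frac{46990097713519}{248969976} + 406888} = \frac{32477}{\frac{148292993308207}{248969976}} = 32477 \cdot \frac{248969976}{148292993308207} = \frac{8085797910552}{148292993308207}$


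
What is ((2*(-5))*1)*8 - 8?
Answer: -88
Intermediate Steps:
((2*(-5))*1)*8 - 8 = -10*1*8 - 8 = -10*8 - 8 = -80 - 8 = -88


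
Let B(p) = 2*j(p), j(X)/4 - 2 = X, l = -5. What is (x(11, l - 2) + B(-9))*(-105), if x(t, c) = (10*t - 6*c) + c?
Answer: -9345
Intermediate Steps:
j(X) = 8 + 4*X
x(t, c) = -5*c + 10*t (x(t, c) = (-6*c + 10*t) + c = -5*c + 10*t)
B(p) = 16 + 8*p (B(p) = 2*(8 + 4*p) = 16 + 8*p)
(x(11, l - 2) + B(-9))*(-105) = ((-5*(-5 - 2) + 10*11) + (16 + 8*(-9)))*(-105) = ((-5*(-7) + 110) + (16 - 72))*(-105) = ((35 + 110) - 56)*(-105) = (145 - 56)*(-105) = 89*(-105) = -9345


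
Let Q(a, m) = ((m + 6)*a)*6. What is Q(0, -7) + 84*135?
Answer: 11340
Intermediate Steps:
Q(a, m) = 6*a*(6 + m) (Q(a, m) = ((6 + m)*a)*6 = (a*(6 + m))*6 = 6*a*(6 + m))
Q(0, -7) + 84*135 = 6*0*(6 - 7) + 84*135 = 6*0*(-1) + 11340 = 0 + 11340 = 11340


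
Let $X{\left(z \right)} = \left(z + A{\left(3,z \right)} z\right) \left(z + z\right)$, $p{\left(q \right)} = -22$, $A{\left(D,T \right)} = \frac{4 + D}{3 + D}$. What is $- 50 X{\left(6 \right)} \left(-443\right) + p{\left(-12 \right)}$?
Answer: $3455378$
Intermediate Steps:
$A{\left(D,T \right)} = \frac{4 + D}{3 + D}$
$X{\left(z \right)} = \frac{13 z^{2}}{3}$ ($X{\left(z \right)} = \left(z + \frac{4 + 3}{3 + 3} z\right) \left(z + z\right) = \left(z + \frac{1}{6} \cdot 7 z\right) 2 z = \left(z + \frac{7 z}{6}\right) 2 z = \frac{13 z}{6} \cdot 2 z = \frac{13 z^{2}}{3}$)
$- 50 X{\left(6 \right)} \left(-443\right) + p{\left(-12 \right)} = - 50 \frac{13 \cdot 6^{2}}{3} \left(-443\right) - 22 = - 50 \cdot \frac{13}{3} \cdot 36 \left(-443\right) - 22 = \left(-50\right) 156 \left(-443\right) - 22 = \left(-7800\right) \left(-443\right) - 22 = 3455400 - 22 = 3455378$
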